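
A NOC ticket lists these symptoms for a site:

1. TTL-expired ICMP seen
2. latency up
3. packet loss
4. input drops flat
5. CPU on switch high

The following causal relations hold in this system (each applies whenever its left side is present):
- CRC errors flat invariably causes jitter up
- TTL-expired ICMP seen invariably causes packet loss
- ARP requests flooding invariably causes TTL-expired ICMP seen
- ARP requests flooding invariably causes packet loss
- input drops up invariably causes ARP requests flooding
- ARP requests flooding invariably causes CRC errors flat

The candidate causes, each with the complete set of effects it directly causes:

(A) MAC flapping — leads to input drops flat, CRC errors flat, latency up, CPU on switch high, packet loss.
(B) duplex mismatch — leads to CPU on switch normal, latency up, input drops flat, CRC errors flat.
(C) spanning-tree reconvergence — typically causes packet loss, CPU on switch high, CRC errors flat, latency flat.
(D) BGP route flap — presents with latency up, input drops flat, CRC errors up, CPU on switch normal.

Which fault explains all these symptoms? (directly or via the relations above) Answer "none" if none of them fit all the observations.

For each candidate, compare predicted effects to what was observed:
(A) MAC flapping — TTL-expired ICMP seen ✗; latency up ✓; packet loss ✓; input drops flat ✓; CPU on switch high ✓
(B) duplex mismatch — fails on TTL-expired ICMP seen, packet loss, CPU on switch high (predicts CPU on switch normal, not CPU on switch high)
(C) spanning-tree reconvergence — TTL-expired ICMP seen ✗; latency up ✗; packet loss ✓; input drops flat ✗; CPU on switch high ✓
(D) BGP route flap — TTL-expired ICMP seen ✗; latency up ✓; packet loss ✗; input drops flat ✓; CPU on switch high ✗
Every candidate fails on at least one observation.

none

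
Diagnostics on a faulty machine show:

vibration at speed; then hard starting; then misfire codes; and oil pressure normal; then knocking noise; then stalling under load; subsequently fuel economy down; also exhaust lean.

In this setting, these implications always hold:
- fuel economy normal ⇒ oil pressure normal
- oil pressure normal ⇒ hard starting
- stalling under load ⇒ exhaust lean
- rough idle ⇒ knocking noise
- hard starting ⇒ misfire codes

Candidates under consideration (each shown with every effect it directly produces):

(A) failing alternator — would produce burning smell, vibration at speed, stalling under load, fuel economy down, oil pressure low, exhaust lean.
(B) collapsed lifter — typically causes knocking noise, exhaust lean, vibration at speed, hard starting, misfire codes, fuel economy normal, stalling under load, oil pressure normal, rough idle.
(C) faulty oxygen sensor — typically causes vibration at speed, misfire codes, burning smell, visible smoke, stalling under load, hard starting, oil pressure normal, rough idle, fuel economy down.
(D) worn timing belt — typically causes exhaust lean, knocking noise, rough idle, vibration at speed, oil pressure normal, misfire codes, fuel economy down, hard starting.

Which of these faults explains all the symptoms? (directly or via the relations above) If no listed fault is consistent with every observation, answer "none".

C

Testing each hypothesis:
(A) failing alternator — fails on hard starting, misfire codes, oil pressure normal, knocking noise (predicts oil pressure low, not oil pressure normal)
(B) collapsed lifter — fails on fuel economy down (predicts fuel economy normal, not fuel economy down)
(C) faulty oxygen sensor — accounts for every observation (knocking noise through rough idle → knocking noise)
(D) worn timing belt — vibration at speed match; hard starting match; misfire codes match; oil pressure normal match; knocking noise match; stalling under load miss; fuel economy down match; exhaust lean match
(C) is the only candidate with no mismatches.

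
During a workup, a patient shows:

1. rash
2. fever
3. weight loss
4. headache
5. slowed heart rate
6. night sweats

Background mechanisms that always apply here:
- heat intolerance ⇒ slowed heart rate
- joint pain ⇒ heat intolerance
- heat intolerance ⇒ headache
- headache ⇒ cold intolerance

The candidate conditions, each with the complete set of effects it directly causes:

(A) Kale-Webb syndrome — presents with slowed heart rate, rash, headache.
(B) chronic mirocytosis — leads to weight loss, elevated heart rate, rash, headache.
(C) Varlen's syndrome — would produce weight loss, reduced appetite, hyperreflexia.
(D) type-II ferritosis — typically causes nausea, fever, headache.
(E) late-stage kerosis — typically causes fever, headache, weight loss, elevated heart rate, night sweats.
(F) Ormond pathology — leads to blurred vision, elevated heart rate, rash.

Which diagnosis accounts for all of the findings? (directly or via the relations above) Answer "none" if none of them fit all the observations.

none

Checking each candidate against the observations:
(A) Kale-Webb syndrome — does not account for fever, weight loss, night sweats
(B) chronic mirocytosis — rash ✓; fever ✗; weight loss ✓; headache ✓; slowed heart rate ✗; night sweats ✗
(C) Varlen's syndrome — does not account for rash, fever, headache, slowed heart rate, night sweats
(D) type-II ferritosis — does not account for rash, weight loss, slowed heart rate, night sweats
(E) late-stage kerosis — rash ✗; fever ✓; weight loss ✓; headache ✓; slowed heart rate ✗; night sweats ✓
(F) Ormond pathology — fails on fever, weight loss, headache, slowed heart rate, night sweats (predicts elevated heart rate, not slowed heart rate)
None of the listed candidates fits everything.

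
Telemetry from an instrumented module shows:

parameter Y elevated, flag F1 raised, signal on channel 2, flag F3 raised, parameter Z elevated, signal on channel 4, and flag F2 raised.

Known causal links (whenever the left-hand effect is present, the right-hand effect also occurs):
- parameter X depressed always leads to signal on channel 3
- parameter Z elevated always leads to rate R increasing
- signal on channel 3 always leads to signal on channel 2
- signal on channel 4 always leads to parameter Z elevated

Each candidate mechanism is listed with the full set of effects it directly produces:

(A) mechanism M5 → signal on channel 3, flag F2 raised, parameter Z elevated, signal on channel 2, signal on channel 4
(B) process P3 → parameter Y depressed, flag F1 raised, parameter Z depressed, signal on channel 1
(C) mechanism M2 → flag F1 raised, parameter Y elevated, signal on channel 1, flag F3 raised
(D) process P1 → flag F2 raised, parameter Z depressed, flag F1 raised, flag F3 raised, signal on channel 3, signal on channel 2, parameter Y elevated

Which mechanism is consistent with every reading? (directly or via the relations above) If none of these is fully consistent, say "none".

none

Checking each candidate against the observations:
(A) mechanism M5 — parameter Y elevated NO; flag F1 raised NO; signal on channel 2 yes; flag F3 raised NO; parameter Z elevated yes; signal on channel 4 yes; flag F2 raised yes
(B) process P3 — parameter Y elevated NO; flag F1 raised yes; signal on channel 2 NO; flag F3 raised NO; parameter Z elevated NO; signal on channel 4 NO; flag F2 raised NO
(C) mechanism M2 — parameter Y elevated yes; flag F1 raised yes; signal on channel 2 NO; flag F3 raised yes; parameter Z elevated NO; signal on channel 4 NO; flag F2 raised NO
(D) process P1 — fails on parameter Z elevated, signal on channel 4 (predicts parameter Z depressed, not parameter Z elevated)
None of the listed candidates fits everything.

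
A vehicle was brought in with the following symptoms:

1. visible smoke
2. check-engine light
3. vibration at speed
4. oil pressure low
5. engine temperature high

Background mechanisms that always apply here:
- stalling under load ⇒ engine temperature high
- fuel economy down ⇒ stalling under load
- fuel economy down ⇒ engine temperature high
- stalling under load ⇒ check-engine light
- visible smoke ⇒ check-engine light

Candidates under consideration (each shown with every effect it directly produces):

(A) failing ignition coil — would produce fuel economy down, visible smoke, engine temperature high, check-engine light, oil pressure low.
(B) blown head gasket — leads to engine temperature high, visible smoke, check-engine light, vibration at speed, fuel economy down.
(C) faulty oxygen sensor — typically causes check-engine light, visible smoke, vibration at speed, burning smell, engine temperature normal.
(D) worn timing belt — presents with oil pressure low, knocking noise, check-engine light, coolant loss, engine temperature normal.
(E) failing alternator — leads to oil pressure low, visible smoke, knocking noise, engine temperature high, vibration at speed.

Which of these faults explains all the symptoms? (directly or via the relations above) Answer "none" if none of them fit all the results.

E

For each candidate, compare predicted effects to what was observed:
(A) failing ignition coil — does not account for vibration at speed
(B) blown head gasket — does not account for oil pressure low
(C) faulty oxygen sensor — visible smoke ✓; check-engine light ✓; vibration at speed ✓; oil pressure low ✗; engine temperature high ✗
(D) worn timing belt — fails on visible smoke, vibration at speed, engine temperature high (predicts engine temperature normal, not engine temperature high)
(E) failing alternator — visible smoke ✓; check-engine light ✓ (by visible smoke → check-engine light); vibration at speed ✓; oil pressure low ✓; engine temperature high ✓
(E) alone accounts for all the evidence.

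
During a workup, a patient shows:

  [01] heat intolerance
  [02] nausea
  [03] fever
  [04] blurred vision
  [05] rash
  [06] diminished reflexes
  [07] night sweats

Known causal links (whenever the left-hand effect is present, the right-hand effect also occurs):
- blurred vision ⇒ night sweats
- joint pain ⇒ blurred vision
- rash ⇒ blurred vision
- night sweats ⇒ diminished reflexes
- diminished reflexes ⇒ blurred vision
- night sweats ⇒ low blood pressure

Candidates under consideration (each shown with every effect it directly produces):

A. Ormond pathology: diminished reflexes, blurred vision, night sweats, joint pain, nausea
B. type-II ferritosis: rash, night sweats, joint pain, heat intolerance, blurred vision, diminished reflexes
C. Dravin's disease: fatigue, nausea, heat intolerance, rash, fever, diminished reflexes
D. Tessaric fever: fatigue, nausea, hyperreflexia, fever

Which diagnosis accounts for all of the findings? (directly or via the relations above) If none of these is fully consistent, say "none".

C

Per-candidate check:
(A) Ormond pathology — heat intolerance -; nausea +; fever -; blurred vision +; rash -; diminished reflexes +; night sweats +
(B) type-II ferritosis — does not account for nausea, fever
(C) Dravin's disease — heat intolerance +; nausea +; fever +; blurred vision + (through diminished reflexes → blurred vision); rash +; diminished reflexes +; night sweats + (through diminished reflexes → blurred vision → night sweats)
(D) Tessaric fever — fails on heat intolerance, blurred vision, rash, diminished reflexes, night sweats (predicts hyperreflexia, not diminished reflexes)
Only (C) is consistent with every observation.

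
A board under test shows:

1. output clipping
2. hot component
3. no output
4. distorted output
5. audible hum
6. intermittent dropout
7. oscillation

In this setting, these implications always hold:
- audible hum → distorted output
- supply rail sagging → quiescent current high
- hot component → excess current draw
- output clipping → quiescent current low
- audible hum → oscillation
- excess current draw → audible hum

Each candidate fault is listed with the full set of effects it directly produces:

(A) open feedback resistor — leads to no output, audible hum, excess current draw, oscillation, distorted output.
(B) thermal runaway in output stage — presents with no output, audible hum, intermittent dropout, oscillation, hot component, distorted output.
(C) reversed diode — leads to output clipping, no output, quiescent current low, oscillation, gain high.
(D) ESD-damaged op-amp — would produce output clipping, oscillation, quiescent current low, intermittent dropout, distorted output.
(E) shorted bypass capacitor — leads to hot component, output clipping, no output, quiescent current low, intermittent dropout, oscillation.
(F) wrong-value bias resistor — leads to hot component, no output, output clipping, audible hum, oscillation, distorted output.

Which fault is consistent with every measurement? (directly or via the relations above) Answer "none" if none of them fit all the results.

E

Checking each candidate against the observations:
(A) open feedback resistor — output clipping ✗; hot component ✗; no output ✓; distorted output ✓; audible hum ✓; intermittent dropout ✗; oscillation ✓
(B) thermal runaway in output stage — does not account for output clipping
(C) reversed diode — does not account for hot component, distorted output, audible hum, intermittent dropout
(D) ESD-damaged op-amp — output clipping ✓; hot component ✗; no output ✗; distorted output ✓; audible hum ✗; intermittent dropout ✓; oscillation ✓
(E) shorted bypass capacitor — output clipping ✓; hot component ✓; no output ✓; distorted output ✓ (through hot component → excess current draw → audible hum → distorted output); audible hum ✓ (through hot component → excess current draw → audible hum); intermittent dropout ✓; oscillation ✓
(F) wrong-value bias resistor — output clipping ✓; hot component ✓; no output ✓; distorted output ✓; audible hum ✓; intermittent dropout ✗; oscillation ✓
Only (E) is consistent with every observation.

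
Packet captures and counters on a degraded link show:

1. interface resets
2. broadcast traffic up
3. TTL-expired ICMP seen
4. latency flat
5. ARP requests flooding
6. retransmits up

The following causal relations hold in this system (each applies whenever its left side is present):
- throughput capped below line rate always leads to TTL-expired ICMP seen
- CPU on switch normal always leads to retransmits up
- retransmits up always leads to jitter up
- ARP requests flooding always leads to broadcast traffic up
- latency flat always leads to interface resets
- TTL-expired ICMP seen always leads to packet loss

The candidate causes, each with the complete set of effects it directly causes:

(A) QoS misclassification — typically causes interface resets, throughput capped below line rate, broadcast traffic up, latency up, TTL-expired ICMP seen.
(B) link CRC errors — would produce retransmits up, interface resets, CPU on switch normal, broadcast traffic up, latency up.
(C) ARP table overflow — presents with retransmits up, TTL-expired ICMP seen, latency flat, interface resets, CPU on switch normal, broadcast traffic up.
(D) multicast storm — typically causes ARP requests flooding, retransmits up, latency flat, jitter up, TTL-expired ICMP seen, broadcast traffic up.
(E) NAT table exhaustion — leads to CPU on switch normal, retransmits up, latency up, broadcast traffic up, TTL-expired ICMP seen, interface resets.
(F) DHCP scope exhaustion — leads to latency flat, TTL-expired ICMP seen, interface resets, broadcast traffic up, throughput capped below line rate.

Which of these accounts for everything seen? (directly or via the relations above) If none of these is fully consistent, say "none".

For each candidate, compare predicted effects to what was observed:
(A) QoS misclassification — interface resets +; broadcast traffic up +; TTL-expired ICMP seen +; latency flat -; ARP requests flooding -; retransmits up -
(B) link CRC errors — interface resets +; broadcast traffic up +; TTL-expired ICMP seen -; latency flat -; ARP requests flooding -; retransmits up +
(C) ARP table overflow — interface resets +; broadcast traffic up +; TTL-expired ICMP seen +; latency flat +; ARP requests flooding -; retransmits up +
(D) multicast storm — interface resets + (via latency flat → interface resets); broadcast traffic up +; TTL-expired ICMP seen +; latency flat +; ARP requests flooding +; retransmits up +
(E) NAT table exhaustion — fails on latency flat, ARP requests flooding (predicts latency up, not latency flat)
(F) DHCP scope exhaustion — does not account for ARP requests flooding, retransmits up
Only (D) is consistent with every observation.

D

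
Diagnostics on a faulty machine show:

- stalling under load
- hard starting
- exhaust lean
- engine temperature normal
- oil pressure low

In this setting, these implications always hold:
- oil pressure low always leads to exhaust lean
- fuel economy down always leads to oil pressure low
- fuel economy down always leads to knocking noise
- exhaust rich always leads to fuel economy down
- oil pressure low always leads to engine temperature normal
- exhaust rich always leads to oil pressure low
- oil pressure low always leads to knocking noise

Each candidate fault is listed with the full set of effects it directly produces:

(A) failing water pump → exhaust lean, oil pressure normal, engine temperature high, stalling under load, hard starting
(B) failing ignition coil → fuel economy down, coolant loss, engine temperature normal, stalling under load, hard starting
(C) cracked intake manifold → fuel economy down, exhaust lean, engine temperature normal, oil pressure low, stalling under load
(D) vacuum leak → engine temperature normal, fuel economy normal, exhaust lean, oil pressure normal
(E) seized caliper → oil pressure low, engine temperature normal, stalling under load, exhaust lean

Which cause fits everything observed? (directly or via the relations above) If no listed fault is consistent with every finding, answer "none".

B

Per-candidate check:
(A) failing water pump — stalling under load ✓; hard starting ✓; exhaust lean ✓; engine temperature normal ✗; oil pressure low ✗
(B) failing ignition coil — accounts for every observation (exhaust lean through fuel economy down → oil pressure low → exhaust lean)
(C) cracked intake manifold — stalling under load ✓; hard starting ✗; exhaust lean ✓; engine temperature normal ✓; oil pressure low ✓
(D) vacuum leak — stalling under load ✗; hard starting ✗; exhaust lean ✓; engine temperature normal ✓; oil pressure low ✗
(E) seized caliper — stalling under load ✓; hard starting ✗; exhaust lean ✓; engine temperature normal ✓; oil pressure low ✓
(B) alone accounts for all the evidence.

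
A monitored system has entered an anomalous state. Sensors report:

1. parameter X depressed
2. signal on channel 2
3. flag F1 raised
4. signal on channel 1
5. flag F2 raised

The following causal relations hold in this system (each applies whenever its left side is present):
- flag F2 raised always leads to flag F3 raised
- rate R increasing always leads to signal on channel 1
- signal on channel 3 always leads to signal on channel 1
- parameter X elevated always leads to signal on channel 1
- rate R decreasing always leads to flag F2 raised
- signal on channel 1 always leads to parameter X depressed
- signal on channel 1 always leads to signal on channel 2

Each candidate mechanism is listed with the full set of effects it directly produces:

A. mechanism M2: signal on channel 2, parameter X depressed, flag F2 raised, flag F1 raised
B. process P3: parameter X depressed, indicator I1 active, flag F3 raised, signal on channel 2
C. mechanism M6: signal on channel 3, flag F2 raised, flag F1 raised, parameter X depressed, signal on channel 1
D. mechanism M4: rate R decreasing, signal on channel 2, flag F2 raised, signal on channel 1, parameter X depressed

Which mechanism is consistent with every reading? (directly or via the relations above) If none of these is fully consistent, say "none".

For each candidate, compare predicted effects to what was observed:
(A) mechanism M2 — does not account for signal on channel 1
(B) process P3 — does not account for flag F1 raised, signal on channel 1, flag F2 raised
(C) mechanism M6 — accounts for every observation (signal on channel 2 by signal on channel 1 → signal on channel 2)
(D) mechanism M4 — does not account for flag F1 raised
Only (C) is consistent with every observation.

C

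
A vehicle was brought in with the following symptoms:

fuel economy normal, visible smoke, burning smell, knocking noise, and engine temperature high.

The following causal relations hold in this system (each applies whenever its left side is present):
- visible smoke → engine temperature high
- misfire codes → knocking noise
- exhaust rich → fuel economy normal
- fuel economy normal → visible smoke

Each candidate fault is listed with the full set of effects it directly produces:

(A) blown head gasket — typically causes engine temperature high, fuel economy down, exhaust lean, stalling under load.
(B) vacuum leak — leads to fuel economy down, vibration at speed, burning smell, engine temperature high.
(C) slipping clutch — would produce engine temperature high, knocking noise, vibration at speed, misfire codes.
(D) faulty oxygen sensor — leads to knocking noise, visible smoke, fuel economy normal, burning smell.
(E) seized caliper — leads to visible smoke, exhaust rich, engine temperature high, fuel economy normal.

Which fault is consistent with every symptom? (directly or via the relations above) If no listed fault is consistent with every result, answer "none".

Testing each hypothesis:
(A) blown head gasket — fails on fuel economy normal, visible smoke, burning smell, knocking noise (predicts fuel economy down, not fuel economy normal)
(B) vacuum leak — fails on fuel economy normal, visible smoke, knocking noise (predicts fuel economy down, not fuel economy normal)
(C) slipping clutch — does not account for fuel economy normal, visible smoke, burning smell
(D) faulty oxygen sensor — accounts for every observation (engine temperature high through visible smoke → engine temperature high)
(E) seized caliper — does not account for burning smell, knocking noise
(D) is the only candidate with no mismatches.

D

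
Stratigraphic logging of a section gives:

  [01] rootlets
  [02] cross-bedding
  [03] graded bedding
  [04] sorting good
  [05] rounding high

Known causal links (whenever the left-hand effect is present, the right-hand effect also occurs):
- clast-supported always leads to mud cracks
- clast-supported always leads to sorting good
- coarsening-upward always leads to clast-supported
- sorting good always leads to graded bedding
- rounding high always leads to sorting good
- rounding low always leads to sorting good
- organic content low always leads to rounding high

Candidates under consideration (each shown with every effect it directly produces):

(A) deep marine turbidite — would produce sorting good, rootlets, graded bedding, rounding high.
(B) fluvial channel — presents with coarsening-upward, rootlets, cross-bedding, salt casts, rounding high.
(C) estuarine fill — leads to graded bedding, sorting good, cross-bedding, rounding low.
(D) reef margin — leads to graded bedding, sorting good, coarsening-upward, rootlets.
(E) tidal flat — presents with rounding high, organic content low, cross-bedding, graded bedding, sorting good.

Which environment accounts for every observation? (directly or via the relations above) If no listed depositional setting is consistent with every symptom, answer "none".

B

Per-candidate check:
(A) deep marine turbidite — rootlets yes; cross-bedding NO; graded bedding yes; sorting good yes; rounding high yes
(B) fluvial channel — rootlets yes; cross-bedding yes; graded bedding yes (by rounding high → sorting good → graded bedding); sorting good yes (by rounding high → sorting good); rounding high yes
(C) estuarine fill — rootlets NO; cross-bedding yes; graded bedding yes; sorting good yes; rounding high NO
(D) reef margin — does not account for cross-bedding, rounding high
(E) tidal flat — rootlets NO; cross-bedding yes; graded bedding yes; sorting good yes; rounding high yes
Only (B) is consistent with every observation.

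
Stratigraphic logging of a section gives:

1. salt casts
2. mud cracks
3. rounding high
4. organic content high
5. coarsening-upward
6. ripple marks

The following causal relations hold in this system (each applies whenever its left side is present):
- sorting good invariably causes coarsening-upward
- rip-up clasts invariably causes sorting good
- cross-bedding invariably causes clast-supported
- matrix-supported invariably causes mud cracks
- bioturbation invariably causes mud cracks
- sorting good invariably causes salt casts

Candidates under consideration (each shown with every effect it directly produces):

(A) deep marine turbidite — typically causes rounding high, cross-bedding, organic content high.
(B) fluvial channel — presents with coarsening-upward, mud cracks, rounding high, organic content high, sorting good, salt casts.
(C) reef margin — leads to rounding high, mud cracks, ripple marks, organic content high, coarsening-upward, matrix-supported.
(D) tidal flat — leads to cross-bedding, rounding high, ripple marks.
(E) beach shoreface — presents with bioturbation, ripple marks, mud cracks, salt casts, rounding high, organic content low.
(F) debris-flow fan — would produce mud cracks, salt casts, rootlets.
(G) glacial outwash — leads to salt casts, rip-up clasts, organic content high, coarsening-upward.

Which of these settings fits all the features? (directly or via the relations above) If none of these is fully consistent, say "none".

none

Checking each candidate against the observations:
(A) deep marine turbidite — does not account for salt casts, mud cracks, coarsening-upward, ripple marks
(B) fluvial channel — salt casts yes; mud cracks yes; rounding high yes; organic content high yes; coarsening-upward yes; ripple marks NO
(C) reef margin — salt casts NO; mud cracks yes; rounding high yes; organic content high yes; coarsening-upward yes; ripple marks yes
(D) tidal flat — salt casts NO; mud cracks NO; rounding high yes; organic content high NO; coarsening-upward NO; ripple marks yes
(E) beach shoreface — salt casts yes; mud cracks yes; rounding high yes; organic content high NO; coarsening-upward NO; ripple marks yes
(F) debris-flow fan — salt casts yes; mud cracks yes; rounding high NO; organic content high NO; coarsening-upward NO; ripple marks NO
(G) glacial outwash — does not account for mud cracks, rounding high, ripple marks
No candidate is consistent with all observations.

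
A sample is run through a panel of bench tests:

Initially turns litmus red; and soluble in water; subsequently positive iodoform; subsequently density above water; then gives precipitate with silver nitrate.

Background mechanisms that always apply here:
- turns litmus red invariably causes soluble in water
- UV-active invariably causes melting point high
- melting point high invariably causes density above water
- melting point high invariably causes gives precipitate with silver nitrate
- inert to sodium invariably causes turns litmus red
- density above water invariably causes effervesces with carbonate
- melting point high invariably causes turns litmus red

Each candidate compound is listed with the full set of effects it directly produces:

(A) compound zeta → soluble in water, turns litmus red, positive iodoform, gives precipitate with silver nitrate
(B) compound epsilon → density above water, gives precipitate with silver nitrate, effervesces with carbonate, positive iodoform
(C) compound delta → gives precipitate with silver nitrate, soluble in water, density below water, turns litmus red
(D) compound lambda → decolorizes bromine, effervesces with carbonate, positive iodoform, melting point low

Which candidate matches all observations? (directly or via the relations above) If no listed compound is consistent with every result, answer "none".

Checking each candidate against the observations:
(A) compound zeta — does not account for density above water
(B) compound epsilon — does not account for turns litmus red, soluble in water
(C) compound delta — turns litmus red ✓; soluble in water ✓; positive iodoform ✗; density above water ✗; gives precipitate with silver nitrate ✓
(D) compound lambda — does not account for turns litmus red, soluble in water, density above water, gives precipitate with silver nitrate
No candidate is consistent with all observations.

none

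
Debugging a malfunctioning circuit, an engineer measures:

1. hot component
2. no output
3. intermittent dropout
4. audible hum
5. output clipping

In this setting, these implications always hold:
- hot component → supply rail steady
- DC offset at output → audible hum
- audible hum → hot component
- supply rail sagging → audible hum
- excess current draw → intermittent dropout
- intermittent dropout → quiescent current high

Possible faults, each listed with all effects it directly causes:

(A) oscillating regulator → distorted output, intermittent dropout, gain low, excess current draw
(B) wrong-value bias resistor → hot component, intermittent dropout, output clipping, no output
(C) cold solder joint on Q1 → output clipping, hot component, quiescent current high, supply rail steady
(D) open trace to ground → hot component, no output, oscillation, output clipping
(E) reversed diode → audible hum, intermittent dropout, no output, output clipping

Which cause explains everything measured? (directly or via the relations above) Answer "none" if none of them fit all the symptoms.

E

Per-candidate check:
(A) oscillating regulator — hot component ✗; no output ✗; intermittent dropout ✓; audible hum ✗; output clipping ✗
(B) wrong-value bias resistor — hot component ✓; no output ✓; intermittent dropout ✓; audible hum ✗; output clipping ✓
(C) cold solder joint on Q1 — does not account for no output, intermittent dropout, audible hum
(D) open trace to ground — hot component ✓; no output ✓; intermittent dropout ✗; audible hum ✗; output clipping ✓
(E) reversed diode — hot component ✓ (by audible hum → hot component); no output ✓; intermittent dropout ✓; audible hum ✓; output clipping ✓
Only (E) is consistent with every observation.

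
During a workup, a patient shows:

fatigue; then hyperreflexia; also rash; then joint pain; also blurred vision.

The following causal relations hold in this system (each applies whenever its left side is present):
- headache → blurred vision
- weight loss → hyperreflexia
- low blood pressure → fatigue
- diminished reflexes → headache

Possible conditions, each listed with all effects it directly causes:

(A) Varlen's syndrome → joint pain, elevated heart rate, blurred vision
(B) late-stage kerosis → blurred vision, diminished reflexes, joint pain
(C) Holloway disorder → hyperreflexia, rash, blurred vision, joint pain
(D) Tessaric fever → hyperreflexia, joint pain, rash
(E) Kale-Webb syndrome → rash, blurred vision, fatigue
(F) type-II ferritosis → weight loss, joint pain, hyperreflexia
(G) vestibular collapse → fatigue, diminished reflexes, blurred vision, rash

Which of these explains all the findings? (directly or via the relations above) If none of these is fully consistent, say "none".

none

For each candidate, compare predicted effects to what was observed:
(A) Varlen's syndrome — does not account for fatigue, hyperreflexia, rash
(B) late-stage kerosis — fails on fatigue, hyperreflexia, rash (predicts diminished reflexes, not hyperreflexia)
(C) Holloway disorder — fatigue -; hyperreflexia +; rash +; joint pain +; blurred vision +
(D) Tessaric fever — fatigue -; hyperreflexia +; rash +; joint pain +; blurred vision -
(E) Kale-Webb syndrome — fatigue +; hyperreflexia -; rash +; joint pain -; blurred vision +
(F) type-II ferritosis — does not account for fatigue, rash, blurred vision
(G) vestibular collapse — fatigue +; hyperreflexia -; rash +; joint pain -; blurred vision +
No candidate is consistent with all observations.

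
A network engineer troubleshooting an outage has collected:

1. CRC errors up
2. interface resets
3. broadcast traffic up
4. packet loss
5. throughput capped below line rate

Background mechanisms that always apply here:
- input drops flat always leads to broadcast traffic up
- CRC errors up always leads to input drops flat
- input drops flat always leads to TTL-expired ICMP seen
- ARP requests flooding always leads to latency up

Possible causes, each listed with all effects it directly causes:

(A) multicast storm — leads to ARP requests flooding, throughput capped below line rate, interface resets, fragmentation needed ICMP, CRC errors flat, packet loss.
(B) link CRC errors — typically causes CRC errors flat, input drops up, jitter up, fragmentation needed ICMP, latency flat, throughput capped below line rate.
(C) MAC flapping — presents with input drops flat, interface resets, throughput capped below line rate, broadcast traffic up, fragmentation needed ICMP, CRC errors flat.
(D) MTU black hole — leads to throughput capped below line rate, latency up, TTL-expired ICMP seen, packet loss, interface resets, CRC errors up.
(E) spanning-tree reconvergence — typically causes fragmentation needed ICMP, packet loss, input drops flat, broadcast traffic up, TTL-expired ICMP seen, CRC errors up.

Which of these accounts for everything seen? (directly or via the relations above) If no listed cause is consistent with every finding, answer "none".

D

For each candidate, compare predicted effects to what was observed:
(A) multicast storm — fails on CRC errors up, broadcast traffic up (predicts CRC errors flat, not CRC errors up)
(B) link CRC errors — fails on CRC errors up, interface resets, broadcast traffic up, packet loss (predicts CRC errors flat, not CRC errors up)
(C) MAC flapping — CRC errors up ✗; interface resets ✓; broadcast traffic up ✓; packet loss ✗; throughput capped below line rate ✓
(D) MTU black hole — accounts for every observation (broadcast traffic up by CRC errors up → input drops flat → broadcast traffic up)
(E) spanning-tree reconvergence — does not account for interface resets, throughput capped below line rate
(D) is the only candidate with no mismatches.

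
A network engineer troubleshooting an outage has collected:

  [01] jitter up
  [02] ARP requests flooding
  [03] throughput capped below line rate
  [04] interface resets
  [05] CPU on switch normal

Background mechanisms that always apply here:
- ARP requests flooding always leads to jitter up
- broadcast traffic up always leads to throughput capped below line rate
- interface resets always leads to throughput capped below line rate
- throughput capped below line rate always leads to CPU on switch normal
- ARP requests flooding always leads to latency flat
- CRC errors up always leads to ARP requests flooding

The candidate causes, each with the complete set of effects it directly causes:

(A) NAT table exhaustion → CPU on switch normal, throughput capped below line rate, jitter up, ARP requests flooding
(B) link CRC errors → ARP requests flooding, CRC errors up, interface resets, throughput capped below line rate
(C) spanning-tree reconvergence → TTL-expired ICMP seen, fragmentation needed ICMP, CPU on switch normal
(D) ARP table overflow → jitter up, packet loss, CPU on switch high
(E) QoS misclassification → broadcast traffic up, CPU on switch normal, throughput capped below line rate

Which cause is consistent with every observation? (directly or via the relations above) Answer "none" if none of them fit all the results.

B

Testing each hypothesis:
(A) NAT table exhaustion — does not account for interface resets
(B) link CRC errors — accounts for every observation (jitter up via ARP requests flooding → jitter up)
(C) spanning-tree reconvergence — does not account for jitter up, ARP requests flooding, throughput capped below line rate, interface resets
(D) ARP table overflow — jitter up ✓; ARP requests flooding ✗; throughput capped below line rate ✗; interface resets ✗; CPU on switch normal ✗
(E) QoS misclassification — does not account for jitter up, ARP requests flooding, interface resets
(B) alone accounts for all the evidence.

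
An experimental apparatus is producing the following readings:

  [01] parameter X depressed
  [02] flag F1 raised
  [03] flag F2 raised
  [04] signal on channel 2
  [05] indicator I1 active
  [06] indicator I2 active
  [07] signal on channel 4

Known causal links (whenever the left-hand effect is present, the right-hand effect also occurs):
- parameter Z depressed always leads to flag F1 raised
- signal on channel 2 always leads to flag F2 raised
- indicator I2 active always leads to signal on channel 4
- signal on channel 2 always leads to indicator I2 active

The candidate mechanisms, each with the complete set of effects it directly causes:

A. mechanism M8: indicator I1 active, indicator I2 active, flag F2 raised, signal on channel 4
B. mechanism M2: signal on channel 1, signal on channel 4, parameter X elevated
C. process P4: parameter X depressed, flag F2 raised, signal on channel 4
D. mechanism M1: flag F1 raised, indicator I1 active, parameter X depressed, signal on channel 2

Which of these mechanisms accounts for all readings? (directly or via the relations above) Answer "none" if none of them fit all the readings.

For each candidate, compare predicted effects to what was observed:
(A) mechanism M8 — does not account for parameter X depressed, flag F1 raised, signal on channel 2
(B) mechanism M2 — parameter X depressed miss; flag F1 raised miss; flag F2 raised miss; signal on channel 2 miss; indicator I1 active miss; indicator I2 active miss; signal on channel 4 match
(C) process P4 — does not account for flag F1 raised, signal on channel 2, indicator I1 active, indicator I2 active
(D) mechanism M1 — parameter X depressed match; flag F1 raised match; flag F2 raised match (by signal on channel 2 → flag F2 raised); signal on channel 2 match; indicator I1 active match; indicator I2 active match (by signal on channel 2 → indicator I2 active); signal on channel 4 match (by signal on channel 2 → indicator I2 active → signal on channel 4)
(D) alone accounts for all the evidence.

D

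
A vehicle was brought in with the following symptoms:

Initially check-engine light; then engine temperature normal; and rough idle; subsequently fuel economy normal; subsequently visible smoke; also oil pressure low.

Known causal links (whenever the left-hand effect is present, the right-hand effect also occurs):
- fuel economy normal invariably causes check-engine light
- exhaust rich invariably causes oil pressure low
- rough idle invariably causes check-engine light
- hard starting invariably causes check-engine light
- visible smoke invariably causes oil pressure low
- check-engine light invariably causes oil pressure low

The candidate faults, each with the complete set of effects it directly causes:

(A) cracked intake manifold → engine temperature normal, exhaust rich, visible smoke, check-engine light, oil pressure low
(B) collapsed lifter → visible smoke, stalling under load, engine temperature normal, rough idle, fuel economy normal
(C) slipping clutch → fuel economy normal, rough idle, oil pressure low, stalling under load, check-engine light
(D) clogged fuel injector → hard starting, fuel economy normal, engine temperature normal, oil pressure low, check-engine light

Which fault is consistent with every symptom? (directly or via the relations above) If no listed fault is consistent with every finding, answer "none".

Per-candidate check:
(A) cracked intake manifold — check-engine light +; engine temperature normal +; rough idle -; fuel economy normal -; visible smoke +; oil pressure low +
(B) collapsed lifter — check-engine light + (via fuel economy normal → check-engine light); engine temperature normal +; rough idle +; fuel economy normal +; visible smoke +; oil pressure low + (via visible smoke → oil pressure low)
(C) slipping clutch — check-engine light +; engine temperature normal -; rough idle +; fuel economy normal +; visible smoke -; oil pressure low +
(D) clogged fuel injector — check-engine light +; engine temperature normal +; rough idle -; fuel economy normal +; visible smoke -; oil pressure low +
(B) alone accounts for all the evidence.

B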